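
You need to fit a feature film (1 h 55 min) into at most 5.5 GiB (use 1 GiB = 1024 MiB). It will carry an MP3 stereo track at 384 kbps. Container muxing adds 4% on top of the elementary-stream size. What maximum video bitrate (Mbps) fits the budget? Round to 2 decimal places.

6.20 Mbps

Budget: 5.5 GiB = 47244.6 Mb.
Stream payload after overhead: 47244.6 / 1.04 = 45427.5 Mb.
1 h 55 min = 115 min = 6900 s
Total bitrate budget: 45427.5 Mb / 6900 s = 6.584 Mbps.
Audio: 384 kbps = 0.384 Mbps.
Video: 6.584 − 0.384 = 6.200 Mbps.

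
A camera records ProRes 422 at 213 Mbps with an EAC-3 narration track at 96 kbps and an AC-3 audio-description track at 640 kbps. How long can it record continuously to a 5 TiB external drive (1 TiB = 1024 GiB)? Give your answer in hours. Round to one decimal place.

Audio total: 96 + 640 = 736 kbps = 0.736 Mbps.
Total bitrate: 213 + 0.736 = 213.736 Mbps.
Capacity: 5 TiB = 43,980,465 Mb.
Recording time: 43,980,465 / 213.736 = 205,770 s ≈ 57.2 hours.

57.2 hours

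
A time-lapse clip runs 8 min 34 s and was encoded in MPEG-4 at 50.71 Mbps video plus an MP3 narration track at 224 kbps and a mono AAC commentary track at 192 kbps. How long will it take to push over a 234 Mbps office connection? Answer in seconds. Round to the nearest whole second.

112 seconds

8 min 34 s = 514 s
Audio total: 224 + 192 = 416 kbps = 0.416 Mbps.
Total bitrate: 51.126 Mbps.
File: 51.126 Mbps × 514 s = 26278.8 Mb.
At 234 Mbps: 26278.8 / 234 = 112.3 s ≈ 112 seconds.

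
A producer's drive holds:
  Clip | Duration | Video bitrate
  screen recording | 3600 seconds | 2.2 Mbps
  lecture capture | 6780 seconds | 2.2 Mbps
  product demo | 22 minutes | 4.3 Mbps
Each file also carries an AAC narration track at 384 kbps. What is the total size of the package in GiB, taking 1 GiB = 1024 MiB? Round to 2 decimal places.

Audio: 384 kbps = 0.384 Mbps.
screen recording: 2.584 Mbps × 3600 s = 9302.4 Mb
lecture capture: 2.584 Mbps × 6780 s = 17519.5 Mb
product demo: 4.684 Mbps × 1320 s = 6182.9 Mb
Total: 33004.8 Mb = 4125.6 MB.
= 3.842 GiB.

3.84 GiB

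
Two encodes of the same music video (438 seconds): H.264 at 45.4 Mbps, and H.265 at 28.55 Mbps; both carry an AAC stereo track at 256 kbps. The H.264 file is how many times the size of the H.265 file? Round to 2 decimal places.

Audio: 256 kbps = 0.256 Mbps.
H.264: 45.656 Mbps × 438 s = 19997.3 Mb = 2.500 GB.
H.265: 28.806 Mbps × 438 s = 12617.0 Mb = 1.577 GB.
Ratio: 2.500 / 1.577 = 1.585.

1.58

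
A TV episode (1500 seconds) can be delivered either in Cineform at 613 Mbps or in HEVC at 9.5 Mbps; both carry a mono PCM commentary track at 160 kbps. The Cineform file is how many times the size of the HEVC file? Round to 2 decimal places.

63.47

Audio: 160 kbps = 0.160 Mbps.
Cineform: 613.160 Mbps × 1500 s = 919740.0 Mb = 114.968 GB.
HEVC: 9.660 Mbps × 1500 s = 14490.0 Mb = 1.811 GB.
Ratio: 114.968 / 1.811 = 63.474.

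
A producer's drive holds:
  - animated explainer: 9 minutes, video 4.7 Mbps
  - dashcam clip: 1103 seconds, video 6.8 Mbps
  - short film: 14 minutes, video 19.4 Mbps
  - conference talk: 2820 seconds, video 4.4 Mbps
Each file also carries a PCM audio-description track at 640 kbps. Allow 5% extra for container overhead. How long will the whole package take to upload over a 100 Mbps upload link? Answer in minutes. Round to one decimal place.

Audio: 640 kbps = 0.640 Mbps.
animated explainer: 5.340 Mbps × 540 s × 1.05 = 3027.8 Mb
dashcam clip: 7.440 Mbps × 1103 s × 1.05 = 8616.6 Mb
short film: 20.040 Mbps × 840 s × 1.05 = 17675.3 Mb
conference talk: 5.040 Mbps × 2820 s × 1.05 = 14923.4 Mb
Total: 44243.1 Mb = 5530.4 MB.
At 100 Mbps: 44243.1 / 100 = 442 s ≈ 7.37 minutes.

7.4 minutes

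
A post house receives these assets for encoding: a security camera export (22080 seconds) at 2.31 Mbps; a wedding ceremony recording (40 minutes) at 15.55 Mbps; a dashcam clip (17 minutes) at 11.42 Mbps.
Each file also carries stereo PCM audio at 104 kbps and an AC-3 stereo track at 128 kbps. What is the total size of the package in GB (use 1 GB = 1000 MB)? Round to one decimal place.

Audio total: 104 + 128 = 232 kbps = 0.232 Mbps.
security camera export: 2.542 Mbps × 22080 s = 56127.4 Mb
wedding ceremony recording: 15.782 Mbps × 2400 s = 37876.8 Mb
dashcam clip: 11.652 Mbps × 1020 s = 11885.0 Mb
Total: 105889.2 Mb = 13236.1 MB.
= 13.24 GB.

13.2 GB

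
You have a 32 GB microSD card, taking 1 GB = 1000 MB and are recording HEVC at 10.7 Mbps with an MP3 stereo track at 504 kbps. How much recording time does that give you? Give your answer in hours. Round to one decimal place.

Audio: 504 kbps = 0.504 Mbps.
Total bitrate: 10.7 + 0.504 = 11.204 Mbps.
Capacity: 32 GB = 256,000 Mb.
Recording time: 256,000 / 11.204 = 22,849 s ≈ 6.35 hours.

6.3 hours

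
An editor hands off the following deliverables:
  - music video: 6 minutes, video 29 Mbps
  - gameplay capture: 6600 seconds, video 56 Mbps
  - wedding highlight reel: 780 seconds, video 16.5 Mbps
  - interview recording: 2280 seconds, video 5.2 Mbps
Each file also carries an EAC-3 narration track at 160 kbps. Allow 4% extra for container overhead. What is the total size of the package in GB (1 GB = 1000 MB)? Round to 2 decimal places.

52.83 GB

Audio: 160 kbps = 0.160 Mbps.
music video: 29.160 Mbps × 360 s × 1.04 = 10917.5 Mb
gameplay capture: 56.160 Mbps × 6600 s × 1.04 = 385482.2 Mb
wedding highlight reel: 16.660 Mbps × 780 s × 1.04 = 13514.6 Mb
interview recording: 5.360 Mbps × 2280 s × 1.04 = 12709.6 Mb
Total: 422624.0 Mb = 52828.0 MB.
= 52.83 GB.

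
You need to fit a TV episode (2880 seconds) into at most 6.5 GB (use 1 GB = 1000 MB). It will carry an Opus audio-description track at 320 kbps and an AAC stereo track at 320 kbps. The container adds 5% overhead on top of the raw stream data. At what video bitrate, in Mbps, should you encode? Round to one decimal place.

Budget: 6.5 GB = 52000.0 Mb.
Stream payload after overhead: 52000.0 / 1.05 = 49523.8 Mb.
Total bitrate budget: 49523.8 Mb / 2880 s = 17.196 Mbps.
Audio total: 320 + 320 = 640 kbps = 0.640 Mbps.
Video: 17.196 − 0.640 = 16.556 Mbps.

16.6 Mbps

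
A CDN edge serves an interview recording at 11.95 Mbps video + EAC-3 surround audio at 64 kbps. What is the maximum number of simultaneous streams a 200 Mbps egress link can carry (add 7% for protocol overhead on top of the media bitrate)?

15

Audio: 64 kbps = 0.064 Mbps.
Per-viewer media rate: 12.014 Mbps.
On the wire with 7% overhead: 12.855 Mbps.
200 Mbps = 200.0 Mbps; 200.0 / 12.855 = 15.56 → 15 viewers.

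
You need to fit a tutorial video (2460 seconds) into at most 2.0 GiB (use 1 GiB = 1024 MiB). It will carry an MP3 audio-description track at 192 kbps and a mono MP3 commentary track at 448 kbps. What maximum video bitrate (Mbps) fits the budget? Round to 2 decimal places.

6.34 Mbps

Budget: 2.0 GiB = 17179.9 Mb.
Total bitrate budget: 17179.9 Mb / 2460 s = 6.984 Mbps.
Audio total: 192 + 448 = 640 kbps = 0.640 Mbps.
Video: 6.984 − 0.640 = 6.344 Mbps.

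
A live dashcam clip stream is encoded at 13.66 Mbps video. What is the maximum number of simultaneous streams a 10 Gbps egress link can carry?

732

10 Gbps = 10,000 Mbps; 10,000 / 13.660 = 732.06 → 732 viewers.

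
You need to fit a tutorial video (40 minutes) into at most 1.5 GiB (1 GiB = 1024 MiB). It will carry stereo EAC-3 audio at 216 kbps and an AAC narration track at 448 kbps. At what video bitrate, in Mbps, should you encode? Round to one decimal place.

4.7 Mbps

Budget: 1.5 GiB = 12884.9 Mb.
40 min = 2400 s
Total bitrate budget: 12884.9 Mb / 2400 s = 5.369 Mbps.
Audio total: 216 + 448 = 664 kbps = 0.664 Mbps.
Video: 5.369 − 0.664 = 4.705 Mbps.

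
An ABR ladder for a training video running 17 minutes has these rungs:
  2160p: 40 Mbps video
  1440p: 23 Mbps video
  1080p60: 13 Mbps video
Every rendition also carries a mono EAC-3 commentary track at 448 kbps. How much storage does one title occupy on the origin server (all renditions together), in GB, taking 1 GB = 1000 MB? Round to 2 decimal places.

9.86 GB

17 min = 1020 s
Audio: 448 kbps = 0.448 Mbps.
Sum of rendition bitrates: (40+0.448) + (23+0.448) + (13+0.448) = 77.344 Mbps.
× 1020 s = 78,891 Mb = 9,861 MB = 9.861 GB.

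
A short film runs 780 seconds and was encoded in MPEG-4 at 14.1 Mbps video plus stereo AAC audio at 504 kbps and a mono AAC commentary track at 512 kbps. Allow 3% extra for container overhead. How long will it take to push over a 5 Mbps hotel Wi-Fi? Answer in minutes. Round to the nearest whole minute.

40 minutes

Audio total: 504 + 512 = 1016 kbps = 1.016 Mbps.
Total bitrate: 15.116 Mbps.
File: 15.116 Mbps × 780 s = 11790.5 Mb.
With 3% container overhead: ×1.03. → 12144.2 Mb.
At 5 Mbps: 12144.2 / 5 = 2428.8 s ≈ 40.5 minutes.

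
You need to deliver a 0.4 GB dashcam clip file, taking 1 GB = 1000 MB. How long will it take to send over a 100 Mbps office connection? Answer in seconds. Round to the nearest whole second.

32 seconds

File: 0.4 GB = 3200.0 Mb.
At 100 Mbps: 3200.0 / 100 = 32.0 s ≈ 32 seconds.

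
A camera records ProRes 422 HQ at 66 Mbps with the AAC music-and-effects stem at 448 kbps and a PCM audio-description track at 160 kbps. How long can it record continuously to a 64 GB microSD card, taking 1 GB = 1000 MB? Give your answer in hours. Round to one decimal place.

2.1 hours

Audio total: 448 + 160 = 608 kbps = 0.608 Mbps.
Total bitrate: 66 + 0.608 = 66.608 Mbps.
Capacity: 64 GB = 512,000 Mb.
Recording time: 512,000 / 66.608 = 7,687 s ≈ 2.14 hours.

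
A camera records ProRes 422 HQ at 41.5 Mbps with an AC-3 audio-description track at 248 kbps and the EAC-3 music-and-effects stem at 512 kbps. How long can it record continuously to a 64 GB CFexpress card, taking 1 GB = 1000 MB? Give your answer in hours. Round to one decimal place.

Audio total: 248 + 512 = 760 kbps = 0.760 Mbps.
Total bitrate: 41.5 + 0.760 = 42.260 Mbps.
Capacity: 64 GB = 512,000 Mb.
Recording time: 512,000 / 42.260 = 12,115 s ≈ 3.37 hours.

3.4 hours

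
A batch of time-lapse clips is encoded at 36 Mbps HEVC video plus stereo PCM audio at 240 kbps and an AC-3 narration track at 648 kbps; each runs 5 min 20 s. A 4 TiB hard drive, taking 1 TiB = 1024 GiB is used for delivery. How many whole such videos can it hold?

5 min 20 s = 320 s
Audio total: 240 + 648 = 888 kbps = 0.888 Mbps.
Total bitrate: 36.888 Mbps.
Per item: 36.888 Mbps × 320 s = 11,804 Mb = 1,476 MB.
Capacity: 4 TiB = 35,184,372 Mb; 2980.68 items → 2980 complete.

2980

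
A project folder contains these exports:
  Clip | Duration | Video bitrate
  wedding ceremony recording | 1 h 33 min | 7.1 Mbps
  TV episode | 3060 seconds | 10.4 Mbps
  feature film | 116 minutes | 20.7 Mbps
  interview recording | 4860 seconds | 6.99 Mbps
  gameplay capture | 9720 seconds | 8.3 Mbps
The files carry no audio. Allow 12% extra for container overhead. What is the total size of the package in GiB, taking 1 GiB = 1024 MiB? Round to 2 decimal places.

wedding ceremony recording: 7.100 Mbps × 5580 s × 1.12 = 44372.2 Mb
TV episode: 10.400 Mbps × 3060 s × 1.12 = 35642.9 Mb
feature film: 20.700 Mbps × 6960 s × 1.12 = 161360.6 Mb
interview recording: 6.990 Mbps × 4860 s × 1.12 = 38048.0 Mb
gameplay capture: 8.300 Mbps × 9720 s × 1.12 = 90357.1 Mb
Total: 369780.8 Mb = 46222.6 MB.
= 43.05 GiB.

43.05 GiB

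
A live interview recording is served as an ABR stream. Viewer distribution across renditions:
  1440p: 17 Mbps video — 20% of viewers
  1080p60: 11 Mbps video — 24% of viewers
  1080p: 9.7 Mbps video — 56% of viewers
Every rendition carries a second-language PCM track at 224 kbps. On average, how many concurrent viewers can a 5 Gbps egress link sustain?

Audio: 224 kbps = 0.224 Mbps.
Average per-viewer bitrate: 0.20×17.224 + 0.24×11.224 + 0.56×9.924 = 11.696 Mbps.
5 Gbps = 5,000 Mbps; 5,000 / 11.696 = 427.50 → 427.

427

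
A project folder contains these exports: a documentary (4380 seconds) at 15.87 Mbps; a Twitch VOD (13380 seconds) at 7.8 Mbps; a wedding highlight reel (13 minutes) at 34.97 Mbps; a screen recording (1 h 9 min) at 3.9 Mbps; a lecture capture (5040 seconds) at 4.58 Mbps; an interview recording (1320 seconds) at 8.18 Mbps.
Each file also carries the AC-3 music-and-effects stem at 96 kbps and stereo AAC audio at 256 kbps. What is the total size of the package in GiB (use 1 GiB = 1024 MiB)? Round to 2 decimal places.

30.43 GiB

Audio total: 96 + 256 = 352 kbps = 0.352 Mbps.
documentary: 16.222 Mbps × 4380 s = 71052.4 Mb
Twitch VOD: 8.152 Mbps × 13380 s = 109073.8 Mb
wedding highlight reel: 35.322 Mbps × 780 s = 27551.2 Mb
screen recording: 4.252 Mbps × 4140 s = 17603.3 Mb
lecture capture: 4.932 Mbps × 5040 s = 24857.3 Mb
interview recording: 8.532 Mbps × 1320 s = 11262.2 Mb
Total: 261400.1 Mb = 32675.0 MB.
= 30.43 GiB.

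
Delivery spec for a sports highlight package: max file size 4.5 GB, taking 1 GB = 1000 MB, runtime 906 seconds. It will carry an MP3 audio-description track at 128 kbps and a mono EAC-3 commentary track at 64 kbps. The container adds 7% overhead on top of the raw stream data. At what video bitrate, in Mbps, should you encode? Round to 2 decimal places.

36.94 Mbps

Budget: 4.5 GB = 36000.0 Mb.
Stream payload after overhead: 36000.0 / 1.07 = 33644.9 Mb.
Total bitrate budget: 33644.9 Mb / 906 s = 37.136 Mbps.
Audio total: 128 + 64 = 192 kbps = 0.192 Mbps.
Video: 37.136 − 0.192 = 36.944 Mbps.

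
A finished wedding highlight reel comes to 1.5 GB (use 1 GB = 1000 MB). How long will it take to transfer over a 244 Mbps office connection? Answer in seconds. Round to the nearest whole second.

File: 1.5 GB = 12000.0 Mb.
At 244 Mbps: 12000.0 / 244 = 49.2 s ≈ 49.2 seconds.

49 seconds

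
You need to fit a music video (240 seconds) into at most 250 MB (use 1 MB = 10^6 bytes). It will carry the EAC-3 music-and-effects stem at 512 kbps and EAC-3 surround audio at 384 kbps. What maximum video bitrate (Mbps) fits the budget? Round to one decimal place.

7.4 Mbps

Budget: 250 MB = 2000.0 Mb.
Total bitrate budget: 2000.0 Mb / 240 s = 8.333 Mbps.
Audio total: 512 + 384 = 896 kbps = 0.896 Mbps.
Video: 8.333 − 0.896 = 7.437 Mbps.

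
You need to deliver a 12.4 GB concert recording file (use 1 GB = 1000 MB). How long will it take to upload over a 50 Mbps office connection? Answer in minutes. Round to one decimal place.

File: 12.4 GB = 99200.0 Mb.
At 50 Mbps: 99200.0 / 50 = 1984.0 s ≈ 33.1 minutes.

33.1 minutes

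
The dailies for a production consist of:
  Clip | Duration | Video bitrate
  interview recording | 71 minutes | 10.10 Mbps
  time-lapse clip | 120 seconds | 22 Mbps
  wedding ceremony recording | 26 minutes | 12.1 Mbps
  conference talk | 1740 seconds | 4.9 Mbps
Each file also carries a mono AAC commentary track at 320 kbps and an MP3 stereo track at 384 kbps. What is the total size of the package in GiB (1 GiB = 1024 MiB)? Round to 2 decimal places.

Audio total: 320 + 384 = 704 kbps = 0.704 Mbps.
interview recording: 10.804 Mbps × 4260 s = 46025.0 Mb
time-lapse clip: 22.704 Mbps × 120 s = 2724.5 Mb
wedding ceremony recording: 12.804 Mbps × 1560 s = 19974.2 Mb
conference talk: 5.604 Mbps × 1740 s = 9751.0 Mb
Total: 78474.7 Mb = 9809.3 MB.
= 9.136 GiB.

9.14 GiB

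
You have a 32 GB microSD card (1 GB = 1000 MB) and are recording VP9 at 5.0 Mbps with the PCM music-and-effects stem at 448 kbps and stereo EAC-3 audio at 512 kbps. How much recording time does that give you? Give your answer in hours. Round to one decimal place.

11.9 hours

Audio total: 448 + 512 = 960 kbps = 0.960 Mbps.
Total bitrate: 5.0 + 0.960 = 5.960 Mbps.
Capacity: 32 GB = 256,000 Mb.
Recording time: 256,000 / 5.960 = 42,953 s ≈ 11.9 hours.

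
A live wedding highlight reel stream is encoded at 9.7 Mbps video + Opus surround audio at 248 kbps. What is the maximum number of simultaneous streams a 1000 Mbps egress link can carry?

100

Audio: 248 kbps = 0.248 Mbps.
Per-viewer media rate: 9.948 Mbps.
1000 Mbps = 1,000 Mbps; 1,000 / 9.948 = 100.52 → 100 viewers.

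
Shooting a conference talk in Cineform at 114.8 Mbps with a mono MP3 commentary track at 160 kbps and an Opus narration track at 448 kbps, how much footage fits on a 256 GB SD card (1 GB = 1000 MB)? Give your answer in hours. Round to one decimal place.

Audio total: 160 + 448 = 608 kbps = 0.608 Mbps.
Total bitrate: 114.8 + 0.608 = 115.408 Mbps.
Capacity: 256 GB = 2,048,000 Mb.
Recording time: 2,048,000 / 115.408 = 17,746 s ≈ 4.93 hours.

4.9 hours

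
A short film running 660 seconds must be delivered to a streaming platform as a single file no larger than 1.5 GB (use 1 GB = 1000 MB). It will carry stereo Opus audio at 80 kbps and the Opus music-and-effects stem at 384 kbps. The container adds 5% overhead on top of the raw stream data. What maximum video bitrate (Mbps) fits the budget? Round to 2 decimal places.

16.85 Mbps

Budget: 1.5 GB = 12000.0 Mb.
Stream payload after overhead: 12000.0 / 1.05 = 11428.6 Mb.
Total bitrate budget: 11428.6 Mb / 660 s = 17.316 Mbps.
Audio total: 80 + 384 = 464 kbps = 0.464 Mbps.
Video: 17.316 − 0.464 = 16.852 Mbps.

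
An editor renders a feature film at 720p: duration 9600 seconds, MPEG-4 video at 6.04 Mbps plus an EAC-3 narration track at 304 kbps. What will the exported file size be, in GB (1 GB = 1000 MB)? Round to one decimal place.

Audio: 304 kbps = 0.304 Mbps.
Total bitrate: 6.04 + 0.304 = 6.344 Mbps.
Stream data: 6.344 Mbps × 9600 s = 60902.4 Mb.
60,902 Mb ÷ 8 = 7,613 MB → 7.613 GB.

7.6 GB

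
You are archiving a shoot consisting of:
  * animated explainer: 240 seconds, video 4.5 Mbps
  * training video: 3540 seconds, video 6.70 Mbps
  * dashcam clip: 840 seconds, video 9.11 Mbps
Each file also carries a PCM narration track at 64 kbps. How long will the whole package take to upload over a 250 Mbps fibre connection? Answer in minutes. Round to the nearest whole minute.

Audio: 64 kbps = 0.064 Mbps.
animated explainer: 4.564 Mbps × 240 s = 1095.4 Mb
training video: 6.764 Mbps × 3540 s = 23944.6 Mb
dashcam clip: 9.174 Mbps × 840 s = 7706.2 Mb
Total: 32746.1 Mb = 4093.3 MB.
At 250 Mbps: 32746.1 / 250 = 131 s ≈ 2.18 minutes.

2 minutes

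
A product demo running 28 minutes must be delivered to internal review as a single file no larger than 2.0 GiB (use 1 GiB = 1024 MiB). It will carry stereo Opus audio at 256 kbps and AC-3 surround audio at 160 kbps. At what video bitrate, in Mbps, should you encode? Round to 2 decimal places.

9.81 Mbps

Budget: 2.0 GiB = 17179.9 Mb.
28 min = 1680 s
Total bitrate budget: 17179.9 Mb / 1680 s = 10.226 Mbps.
Audio total: 256 + 160 = 416 kbps = 0.416 Mbps.
Video: 10.226 − 0.416 = 9.810 Mbps.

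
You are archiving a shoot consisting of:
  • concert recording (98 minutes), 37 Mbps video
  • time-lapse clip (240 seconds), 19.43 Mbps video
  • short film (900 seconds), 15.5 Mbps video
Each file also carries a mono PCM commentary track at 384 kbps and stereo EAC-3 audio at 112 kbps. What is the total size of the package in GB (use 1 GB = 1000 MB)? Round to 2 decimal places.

Audio total: 384 + 112 = 496 kbps = 0.496 Mbps.
concert recording: 37.496 Mbps × 5880 s = 220476.5 Mb
time-lapse clip: 19.926 Mbps × 240 s = 4782.2 Mb
short film: 15.996 Mbps × 900 s = 14396.4 Mb
Total: 239655.1 Mb = 29956.9 MB.
= 29.96 GB.

29.96 GB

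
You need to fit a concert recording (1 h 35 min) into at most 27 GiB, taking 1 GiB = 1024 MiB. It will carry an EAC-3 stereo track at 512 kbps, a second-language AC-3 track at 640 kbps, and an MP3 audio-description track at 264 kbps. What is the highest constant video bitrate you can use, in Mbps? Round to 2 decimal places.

Budget: 27 GiB = 231928.2 Mb.
1 h 35 min = 95 min = 5700 s
Total bitrate budget: 231928.2 Mb / 5700 s = 40.689 Mbps.
Audio total: 512 + 640 + 264 = 1416 kbps = 1.416 Mbps.
Video: 40.689 − 1.416 = 39.273 Mbps.

39.27 Mbps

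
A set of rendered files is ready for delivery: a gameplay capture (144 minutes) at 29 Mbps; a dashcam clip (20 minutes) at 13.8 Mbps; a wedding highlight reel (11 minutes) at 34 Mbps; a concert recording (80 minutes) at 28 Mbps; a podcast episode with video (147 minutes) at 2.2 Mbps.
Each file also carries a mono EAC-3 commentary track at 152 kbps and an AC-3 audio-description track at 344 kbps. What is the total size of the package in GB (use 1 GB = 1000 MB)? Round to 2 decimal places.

Audio total: 152 + 344 = 496 kbps = 0.496 Mbps.
gameplay capture: 29.496 Mbps × 8640 s = 254845.4 Mb
dashcam clip: 14.296 Mbps × 1200 s = 17155.2 Mb
wedding highlight reel: 34.496 Mbps × 660 s = 22767.4 Mb
concert recording: 28.496 Mbps × 4800 s = 136780.8 Mb
podcast episode with video: 2.696 Mbps × 8820 s = 23778.7 Mb
Total: 455327.5 Mb = 56915.9 MB.
= 56.92 GB.

56.92 GB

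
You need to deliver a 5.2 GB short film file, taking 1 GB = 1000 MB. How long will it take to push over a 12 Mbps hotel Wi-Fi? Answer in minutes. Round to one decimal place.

File: 5.2 GB = 41600.0 Mb.
At 12 Mbps: 41600.0 / 12 = 3466.7 s ≈ 57.8 minutes.

57.8 minutes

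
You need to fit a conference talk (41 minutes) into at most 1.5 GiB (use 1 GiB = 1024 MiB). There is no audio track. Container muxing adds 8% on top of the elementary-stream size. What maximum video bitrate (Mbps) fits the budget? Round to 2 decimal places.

Budget: 1.5 GiB = 12884.9 Mb.
Stream payload after overhead: 12884.9 / 1.08 = 11930.5 Mb.
41 min = 2460 s
Total bitrate budget: 11930.5 Mb / 2460 s = 4.850 Mbps.

4.85 Mbps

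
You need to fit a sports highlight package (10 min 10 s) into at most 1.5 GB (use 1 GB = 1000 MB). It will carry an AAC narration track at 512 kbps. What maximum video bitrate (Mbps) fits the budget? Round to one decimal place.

Budget: 1.5 GB = 12000.0 Mb.
10 min 10 s = 610 s
Total bitrate budget: 12000.0 Mb / 610 s = 19.672 Mbps.
Audio: 512 kbps = 0.512 Mbps.
Video: 19.672 − 0.512 = 19.160 Mbps.

19.2 Mbps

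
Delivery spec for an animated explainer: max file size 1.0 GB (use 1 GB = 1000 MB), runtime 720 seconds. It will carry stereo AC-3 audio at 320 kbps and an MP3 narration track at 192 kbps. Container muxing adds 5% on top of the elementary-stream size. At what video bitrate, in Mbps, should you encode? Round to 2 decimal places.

10.07 Mbps

Budget: 1.0 GB = 8000.0 Mb.
Stream payload after overhead: 8000.0 / 1.05 = 7619.0 Mb.
Total bitrate budget: 7619.0 Mb / 720 s = 10.582 Mbps.
Audio total: 320 + 192 = 512 kbps = 0.512 Mbps.
Video: 10.582 − 0.512 = 10.070 Mbps.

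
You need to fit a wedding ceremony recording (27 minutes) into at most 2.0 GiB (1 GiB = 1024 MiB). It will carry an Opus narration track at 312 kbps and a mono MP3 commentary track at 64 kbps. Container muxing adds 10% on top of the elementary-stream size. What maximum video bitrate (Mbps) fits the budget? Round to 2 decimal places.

9.26 Mbps

Budget: 2.0 GiB = 17179.9 Mb.
Stream payload after overhead: 17179.9 / 1.10 = 15618.1 Mb.
27 min = 1620 s
Total bitrate budget: 15618.1 Mb / 1620 s = 9.641 Mbps.
Audio total: 312 + 64 = 376 kbps = 0.376 Mbps.
Video: 9.641 − 0.376 = 9.265 Mbps.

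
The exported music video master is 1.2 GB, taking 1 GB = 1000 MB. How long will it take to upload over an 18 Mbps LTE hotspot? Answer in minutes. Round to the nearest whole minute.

File: 1.2 GB = 9600.0 Mb.
At 18 Mbps: 9600.0 / 18 = 533.3 s ≈ 8.89 minutes.

9 minutes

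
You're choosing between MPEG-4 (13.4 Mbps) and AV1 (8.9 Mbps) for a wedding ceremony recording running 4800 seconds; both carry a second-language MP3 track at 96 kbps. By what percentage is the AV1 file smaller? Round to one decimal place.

Audio: 96 kbps = 0.096 Mbps.
MPEG-4: 13.496 Mbps × 4800 s = 64780.8 Mb = 7.541 GiB.
AV1: 8.996 Mbps × 4800 s = 43180.8 Mb = 5.027 GiB.
Reduction: (1 − 5.027/7.541) × 100 = 33.34%.

33.3%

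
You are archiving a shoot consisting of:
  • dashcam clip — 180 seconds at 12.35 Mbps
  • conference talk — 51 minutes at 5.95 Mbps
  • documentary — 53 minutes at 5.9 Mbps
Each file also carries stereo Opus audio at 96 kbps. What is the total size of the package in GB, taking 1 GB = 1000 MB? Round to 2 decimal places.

Audio: 96 kbps = 0.096 Mbps.
dashcam clip: 12.446 Mbps × 180 s = 2240.3 Mb
conference talk: 6.046 Mbps × 3060 s = 18500.8 Mb
documentary: 5.996 Mbps × 3180 s = 19067.3 Mb
Total: 39808.3 Mb = 4976.0 MB.
= 4.976 GB.

4.98 GB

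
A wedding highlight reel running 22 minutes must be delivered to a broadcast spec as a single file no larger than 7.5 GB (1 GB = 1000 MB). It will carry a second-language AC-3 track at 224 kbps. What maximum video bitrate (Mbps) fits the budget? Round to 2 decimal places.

45.23 Mbps

Budget: 7.5 GB = 60000.0 Mb.
22 min = 1320 s
Total bitrate budget: 60000.0 Mb / 1320 s = 45.455 Mbps.
Audio: 224 kbps = 0.224 Mbps.
Video: 45.455 − 0.224 = 45.231 Mbps.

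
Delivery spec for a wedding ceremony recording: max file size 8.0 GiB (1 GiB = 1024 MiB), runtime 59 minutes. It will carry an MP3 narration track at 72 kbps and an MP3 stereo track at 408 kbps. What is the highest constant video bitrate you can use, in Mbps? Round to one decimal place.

Budget: 8.0 GiB = 68719.5 Mb.
59 min = 3540 s
Total bitrate budget: 68719.5 Mb / 3540 s = 19.412 Mbps.
Audio total: 72 + 408 = 480 kbps = 0.480 Mbps.
Video: 19.412 − 0.480 = 18.932 Mbps.

18.9 Mbps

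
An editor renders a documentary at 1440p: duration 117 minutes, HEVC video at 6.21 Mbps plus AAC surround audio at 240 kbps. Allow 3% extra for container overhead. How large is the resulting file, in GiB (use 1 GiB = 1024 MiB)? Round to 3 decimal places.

117 min = 7020 s
Audio: 240 kbps = 0.240 Mbps.
Total bitrate: 6.21 + 0.240 = 6.450 Mbps.
Stream data: 6.450 Mbps × 7020 s = 45279.0 Mb.
With 3% container overhead: ×1.03.
46,637 Mb = 5,829,671,250 bytes ÷ 1,073,741,824 = 5.429 GiB.

5.429 GiB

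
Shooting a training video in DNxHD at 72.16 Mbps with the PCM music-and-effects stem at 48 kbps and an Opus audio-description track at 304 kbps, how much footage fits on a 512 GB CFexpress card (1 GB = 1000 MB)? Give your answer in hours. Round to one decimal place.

Audio total: 48 + 304 = 352 kbps = 0.352 Mbps.
Total bitrate: 72.16 + 0.352 = 72.512 Mbps.
Capacity: 512 GB = 4,096,000 Mb.
Recording time: 4,096,000 / 72.512 = 56,487 s ≈ 15.7 hours.

15.7 hours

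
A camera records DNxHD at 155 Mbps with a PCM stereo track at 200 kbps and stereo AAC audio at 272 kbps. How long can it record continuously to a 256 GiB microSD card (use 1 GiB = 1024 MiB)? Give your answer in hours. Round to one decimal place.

Audio total: 200 + 272 = 472 kbps = 0.472 Mbps.
Total bitrate: 155 + 0.472 = 155.472 Mbps.
Capacity: 256 GiB = 2,199,023 Mb.
Recording time: 2,199,023 / 155.472 = 14,144 s ≈ 3.93 hours.

3.9 hours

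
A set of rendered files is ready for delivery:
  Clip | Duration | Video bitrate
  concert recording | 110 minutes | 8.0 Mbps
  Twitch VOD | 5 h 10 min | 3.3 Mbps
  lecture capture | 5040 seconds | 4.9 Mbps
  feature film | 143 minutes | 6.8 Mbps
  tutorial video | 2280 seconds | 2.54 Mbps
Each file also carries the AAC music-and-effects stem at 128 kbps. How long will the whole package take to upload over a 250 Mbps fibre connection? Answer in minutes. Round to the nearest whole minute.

Audio: 128 kbps = 0.128 Mbps.
concert recording: 8.128 Mbps × 6600 s = 53644.8 Mb
Twitch VOD: 3.428 Mbps × 18600 s = 63760.8 Mb
lecture capture: 5.028 Mbps × 5040 s = 25341.1 Mb
feature film: 6.928 Mbps × 8580 s = 59442.2 Mb
tutorial video: 2.668 Mbps × 2280 s = 6083.0 Mb
Total: 208272.0 Mb = 26034.0 MB.
At 250 Mbps: 208272.0 / 250 = 833 s ≈ 13.9 minutes.

14 minutes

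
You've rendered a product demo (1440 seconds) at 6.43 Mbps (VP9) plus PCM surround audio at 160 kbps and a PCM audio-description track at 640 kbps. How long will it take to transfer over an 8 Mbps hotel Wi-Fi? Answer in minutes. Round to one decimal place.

Audio total: 160 + 640 = 800 kbps = 0.800 Mbps.
Total bitrate: 7.230 Mbps.
File: 7.230 Mbps × 1440 s = 10411.2 Mb.
At 8 Mbps: 10411.2 / 8 = 1301.4 s ≈ 21.7 minutes.

21.7 minutes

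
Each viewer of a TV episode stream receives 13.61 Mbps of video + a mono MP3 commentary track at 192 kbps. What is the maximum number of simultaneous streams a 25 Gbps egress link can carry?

1811

Audio: 192 kbps = 0.192 Mbps.
Per-viewer media rate: 13.802 Mbps.
25 Gbps = 25,000 Mbps; 25,000 / 13.802 = 1811.33 → 1811 viewers.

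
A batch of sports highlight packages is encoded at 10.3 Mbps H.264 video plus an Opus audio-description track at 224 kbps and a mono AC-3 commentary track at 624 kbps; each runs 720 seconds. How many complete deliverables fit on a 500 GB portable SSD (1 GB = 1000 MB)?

Audio total: 224 + 624 = 848 kbps = 0.848 Mbps.
Total bitrate: 11.148 Mbps.
Per item: 11.148 Mbps × 720 s = 8,027 Mb = 1,003 MB.
Capacity: 500 GB = 4,000,000 Mb; 498.35 items → 498 complete.

498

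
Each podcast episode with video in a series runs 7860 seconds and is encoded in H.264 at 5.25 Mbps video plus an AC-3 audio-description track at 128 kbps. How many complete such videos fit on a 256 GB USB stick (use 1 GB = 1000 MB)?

48

Audio: 128 kbps = 0.128 Mbps.
Total bitrate: 5.378 Mbps.
Per item: 5.378 Mbps × 7860 s = 42,271 Mb = 5,284 MB.
Capacity: 256 GB = 2,048,000 Mb; 48.45 items → 48 complete.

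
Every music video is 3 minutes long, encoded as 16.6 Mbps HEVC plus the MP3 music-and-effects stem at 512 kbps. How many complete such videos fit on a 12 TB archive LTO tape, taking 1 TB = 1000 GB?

3 min = 180 s
Audio: 512 kbps = 0.512 Mbps.
Total bitrate: 17.112 Mbps.
Per item: 17.112 Mbps × 180 s = 3,080 Mb = 385.0 MB.
Capacity: 12 TB = 96,000,000 Mb; 31167.21 items → 31167 complete.

31167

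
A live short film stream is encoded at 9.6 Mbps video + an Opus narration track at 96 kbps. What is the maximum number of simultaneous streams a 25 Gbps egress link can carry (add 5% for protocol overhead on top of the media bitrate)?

Audio: 96 kbps = 0.096 Mbps.
Per-viewer media rate: 9.696 Mbps.
On the wire with 5% overhead: 10.181 Mbps.
25 Gbps = 25,000 Mbps; 25,000 / 10.181 = 2455.60 → 2455 viewers.

2455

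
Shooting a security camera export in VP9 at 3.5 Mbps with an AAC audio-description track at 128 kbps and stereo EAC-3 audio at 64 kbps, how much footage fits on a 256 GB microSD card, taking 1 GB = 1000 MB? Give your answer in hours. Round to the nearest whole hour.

154 hours

Audio total: 128 + 64 = 192 kbps = 0.192 Mbps.
Total bitrate: 3.5 + 0.192 = 3.692 Mbps.
Capacity: 256 GB = 2,048,000 Mb.
Recording time: 2,048,000 / 3.692 = 554,713 s ≈ 154 hours.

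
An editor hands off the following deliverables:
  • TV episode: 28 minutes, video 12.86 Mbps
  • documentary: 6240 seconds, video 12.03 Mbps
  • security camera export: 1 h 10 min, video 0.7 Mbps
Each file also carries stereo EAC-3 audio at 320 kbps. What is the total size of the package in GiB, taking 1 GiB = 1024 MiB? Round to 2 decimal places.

12.05 GiB

Audio: 320 kbps = 0.320 Mbps.
TV episode: 13.180 Mbps × 1680 s = 22142.4 Mb
documentary: 12.350 Mbps × 6240 s = 77064.0 Mb
security camera export: 1.020 Mbps × 4200 s = 4284.0 Mb
Total: 103490.4 Mb = 12936.3 MB.
= 12.05 GiB.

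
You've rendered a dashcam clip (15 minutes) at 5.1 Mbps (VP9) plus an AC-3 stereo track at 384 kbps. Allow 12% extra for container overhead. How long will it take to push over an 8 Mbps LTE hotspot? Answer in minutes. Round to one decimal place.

11.5 minutes

15 min = 900 s
Audio: 384 kbps = 0.384 Mbps.
Total bitrate: 5.484 Mbps.
File: 5.484 Mbps × 900 s = 4935.6 Mb.
With 12% container overhead: ×1.12. → 5527.9 Mb.
At 8 Mbps: 5527.9 / 8 = 691.0 s ≈ 11.5 minutes.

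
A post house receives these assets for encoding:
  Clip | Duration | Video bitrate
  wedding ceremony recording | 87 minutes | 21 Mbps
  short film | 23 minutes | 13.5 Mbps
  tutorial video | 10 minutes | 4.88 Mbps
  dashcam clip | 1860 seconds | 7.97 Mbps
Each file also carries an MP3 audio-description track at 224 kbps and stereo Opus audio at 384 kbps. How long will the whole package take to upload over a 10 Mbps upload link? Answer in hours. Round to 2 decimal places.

Audio total: 224 + 384 = 608 kbps = 0.608 Mbps.
wedding ceremony recording: 21.608 Mbps × 5220 s = 112793.8 Mb
short film: 14.108 Mbps × 1380 s = 19469.0 Mb
tutorial video: 5.488 Mbps × 600 s = 3292.8 Mb
dashcam clip: 8.578 Mbps × 1860 s = 15955.1 Mb
Total: 151510.7 Mb = 18938.8 MB.
At 10 Mbps: 151510.7 / 10 = 15151 s ≈ 4.21 hours.

4.21 hours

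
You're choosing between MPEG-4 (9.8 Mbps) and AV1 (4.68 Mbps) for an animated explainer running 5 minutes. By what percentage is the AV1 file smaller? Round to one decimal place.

5 min = 300 s
MPEG-4: 9.800 Mbps × 300 s = 2940.0 Mb = 367.500 MB.
AV1: 4.680 Mbps × 300 s = 1404.0 Mb = 175.500 MB.
Reduction: (1 − 175.500/367.500) × 100 = 52.24%.

52.2%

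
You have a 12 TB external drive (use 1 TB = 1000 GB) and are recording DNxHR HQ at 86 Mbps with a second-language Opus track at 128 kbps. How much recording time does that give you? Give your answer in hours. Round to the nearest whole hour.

310 hours

Audio: 128 kbps = 0.128 Mbps.
Total bitrate: 86 + 0.128 = 86.128 Mbps.
Capacity: 12 TB = 96,000,000 Mb.
Recording time: 96,000,000 / 86.128 = 1,114,620 s ≈ 310 hours.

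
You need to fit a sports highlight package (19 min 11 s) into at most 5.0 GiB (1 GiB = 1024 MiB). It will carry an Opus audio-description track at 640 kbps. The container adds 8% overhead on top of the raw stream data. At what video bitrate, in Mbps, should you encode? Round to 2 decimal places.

Budget: 5.0 GiB = 42949.7 Mb.
Stream payload after overhead: 42949.7 / 1.08 = 39768.2 Mb.
19 min 11 s = 1151 s
Total bitrate budget: 39768.2 Mb / 1151 s = 34.551 Mbps.
Audio: 640 kbps = 0.640 Mbps.
Video: 34.551 − 0.640 = 33.911 Mbps.

33.91 Mbps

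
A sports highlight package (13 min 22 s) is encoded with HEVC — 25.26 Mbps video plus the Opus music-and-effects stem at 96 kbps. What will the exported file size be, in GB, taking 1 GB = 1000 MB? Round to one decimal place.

2.5 GB

13 min 22 s = 802 s
Audio: 96 kbps = 0.096 Mbps.
Total bitrate: 25.26 + 0.096 = 25.356 Mbps.
Stream data: 25.356 Mbps × 802 s = 20335.5 Mb.
20,336 Mb ÷ 8 = 2,542 MB → 2.542 GB.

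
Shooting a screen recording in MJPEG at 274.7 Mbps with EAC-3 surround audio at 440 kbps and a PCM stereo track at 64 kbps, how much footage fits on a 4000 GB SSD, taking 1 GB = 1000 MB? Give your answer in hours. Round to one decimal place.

32.3 hours

Audio total: 440 + 64 = 504 kbps = 0.504 Mbps.
Total bitrate: 274.7 + 0.504 = 275.204 Mbps.
Capacity: 4000 GB = 32,000,000 Mb.
Recording time: 32,000,000 / 275.204 = 116,277 s ≈ 32.3 hours.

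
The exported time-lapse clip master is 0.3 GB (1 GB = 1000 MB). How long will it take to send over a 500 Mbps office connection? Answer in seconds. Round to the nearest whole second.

5 seconds

File: 0.3 GB = 2400.0 Mb.
At 500 Mbps: 2400.0 / 500 = 4.8 s ≈ 4.8 seconds.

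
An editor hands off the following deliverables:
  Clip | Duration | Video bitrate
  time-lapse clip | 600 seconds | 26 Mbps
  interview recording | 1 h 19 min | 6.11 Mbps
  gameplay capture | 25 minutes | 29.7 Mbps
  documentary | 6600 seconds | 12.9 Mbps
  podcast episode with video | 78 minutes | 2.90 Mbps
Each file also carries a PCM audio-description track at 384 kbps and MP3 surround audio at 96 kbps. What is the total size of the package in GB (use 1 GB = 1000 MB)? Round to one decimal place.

Audio total: 384 + 96 = 480 kbps = 0.480 Mbps.
time-lapse clip: 26.480 Mbps × 600 s = 15888.0 Mb
interview recording: 6.590 Mbps × 4740 s = 31236.6 Mb
gameplay capture: 30.180 Mbps × 1500 s = 45270.0 Mb
documentary: 13.380 Mbps × 6600 s = 88308.0 Mb
podcast episode with video: 3.380 Mbps × 4680 s = 15818.4 Mb
Total: 196521.0 Mb = 24565.1 MB.
= 24.57 GB.

24.6 GB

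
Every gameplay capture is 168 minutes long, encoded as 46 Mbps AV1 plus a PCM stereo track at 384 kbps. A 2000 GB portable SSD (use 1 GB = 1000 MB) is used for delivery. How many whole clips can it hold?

34

168 min = 10080 s
Audio: 384 kbps = 0.384 Mbps.
Total bitrate: 46.384 Mbps.
Per item: 46.384 Mbps × 10080 s = 467,551 Mb = 58,444 MB.
Capacity: 2000 GB = 16,000,000 Mb; 34.22 items → 34 complete.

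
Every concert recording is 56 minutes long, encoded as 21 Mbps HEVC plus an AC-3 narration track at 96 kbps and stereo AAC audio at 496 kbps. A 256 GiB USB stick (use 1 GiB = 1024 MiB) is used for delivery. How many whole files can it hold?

30

56 min = 3360 s
Audio total: 96 + 496 = 592 kbps = 0.592 Mbps.
Total bitrate: 21.592 Mbps.
Per item: 21.592 Mbps × 3360 s = 72,549 Mb = 9,069 MB.
Capacity: 256 GiB = 2,199,023 Mb; 30.31 items → 30 complete.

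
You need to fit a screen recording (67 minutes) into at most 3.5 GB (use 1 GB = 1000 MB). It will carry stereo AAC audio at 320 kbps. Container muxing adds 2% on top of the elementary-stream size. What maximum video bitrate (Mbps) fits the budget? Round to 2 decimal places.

6.51 Mbps

Budget: 3.5 GB = 28000.0 Mb.
Stream payload after overhead: 28000.0 / 1.02 = 27451.0 Mb.
67 min = 4020 s
Total bitrate budget: 27451.0 Mb / 4020 s = 6.829 Mbps.
Audio: 320 kbps = 0.320 Mbps.
Video: 6.829 − 0.320 = 6.509 Mbps.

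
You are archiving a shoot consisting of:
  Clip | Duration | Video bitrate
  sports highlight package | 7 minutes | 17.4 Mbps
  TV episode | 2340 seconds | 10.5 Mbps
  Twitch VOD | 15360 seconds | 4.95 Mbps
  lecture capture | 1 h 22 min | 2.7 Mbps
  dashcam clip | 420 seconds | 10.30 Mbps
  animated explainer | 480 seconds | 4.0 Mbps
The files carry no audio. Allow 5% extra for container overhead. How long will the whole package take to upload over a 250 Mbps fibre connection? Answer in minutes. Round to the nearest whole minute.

sports highlight package: 17.400 Mbps × 420 s × 1.05 = 7673.4 Mb
TV episode: 10.500 Mbps × 2340 s × 1.05 = 25798.5 Mb
Twitch VOD: 4.950 Mbps × 15360 s × 1.05 = 79833.6 Mb
lecture capture: 2.700 Mbps × 4920 s × 1.05 = 13948.2 Mb
dashcam clip: 10.300 Mbps × 420 s × 1.05 = 4542.3 Mb
animated explainer: 4.000 Mbps × 480 s × 1.05 = 2016.0 Mb
Total: 133812.0 Mb = 16726.5 MB.
At 250 Mbps: 133812.0 / 250 = 535 s ≈ 8.92 minutes.

9 minutes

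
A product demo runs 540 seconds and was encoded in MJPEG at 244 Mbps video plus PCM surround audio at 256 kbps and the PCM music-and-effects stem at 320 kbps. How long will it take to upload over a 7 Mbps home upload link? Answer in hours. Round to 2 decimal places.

Audio total: 256 + 320 = 576 kbps = 0.576 Mbps.
Total bitrate: 244.576 Mbps.
File: 244.576 Mbps × 540 s = 132071.0 Mb.
At 7 Mbps: 132071.0 / 7 = 18867.3 s ≈ 5.24 hours.

5.24 hours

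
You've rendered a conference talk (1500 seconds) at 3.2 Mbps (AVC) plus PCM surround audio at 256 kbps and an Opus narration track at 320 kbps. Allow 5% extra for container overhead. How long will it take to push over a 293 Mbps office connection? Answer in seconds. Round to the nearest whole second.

Audio total: 256 + 320 = 576 kbps = 0.576 Mbps.
Total bitrate: 3.776 Mbps.
File: 3.776 Mbps × 1500 s = 5664.0 Mb.
With 5% container overhead: ×1.05. → 5947.2 Mb.
At 293 Mbps: 5947.2 / 293 = 20.3 s ≈ 20.3 seconds.

20 seconds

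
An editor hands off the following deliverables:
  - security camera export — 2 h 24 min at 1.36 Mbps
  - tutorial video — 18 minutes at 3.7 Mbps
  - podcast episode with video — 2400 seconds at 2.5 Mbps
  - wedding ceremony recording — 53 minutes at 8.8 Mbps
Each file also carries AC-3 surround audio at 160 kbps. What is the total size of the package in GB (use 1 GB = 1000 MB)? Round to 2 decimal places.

6.52 GB

Audio: 160 kbps = 0.160 Mbps.
security camera export: 1.520 Mbps × 8640 s = 13132.8 Mb
tutorial video: 3.860 Mbps × 1080 s = 4168.8 Mb
podcast episode with video: 2.660 Mbps × 2400 s = 6384.0 Mb
wedding ceremony recording: 8.960 Mbps × 3180 s = 28492.8 Mb
Total: 52178.4 Mb = 6522.3 MB.
= 6.522 GB.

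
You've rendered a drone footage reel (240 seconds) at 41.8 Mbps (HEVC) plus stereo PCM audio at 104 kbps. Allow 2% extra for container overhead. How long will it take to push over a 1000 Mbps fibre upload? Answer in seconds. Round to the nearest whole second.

10 seconds

Audio: 104 kbps = 0.104 Mbps.
Total bitrate: 41.904 Mbps.
File: 41.904 Mbps × 240 s = 10057.0 Mb.
With 2% container overhead: ×1.02. → 10258.1 Mb.
At 1000 Mbps: 10258.1 / 1000 = 10.3 s ≈ 10.3 seconds.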